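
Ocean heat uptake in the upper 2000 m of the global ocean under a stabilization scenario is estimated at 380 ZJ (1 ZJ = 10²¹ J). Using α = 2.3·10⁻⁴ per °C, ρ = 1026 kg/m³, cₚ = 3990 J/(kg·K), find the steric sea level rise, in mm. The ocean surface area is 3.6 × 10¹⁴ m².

about 59.3 mm

Per unit area: Q = 380×10²¹ / (3.6×10¹⁴) ≈ 1.056×10⁹ J/m²
Δh = αQ/(ρcₚ) = 2.3×10⁻⁴ × 1.056×10⁹ / (1026 × 3990) ≈ 0.05933 m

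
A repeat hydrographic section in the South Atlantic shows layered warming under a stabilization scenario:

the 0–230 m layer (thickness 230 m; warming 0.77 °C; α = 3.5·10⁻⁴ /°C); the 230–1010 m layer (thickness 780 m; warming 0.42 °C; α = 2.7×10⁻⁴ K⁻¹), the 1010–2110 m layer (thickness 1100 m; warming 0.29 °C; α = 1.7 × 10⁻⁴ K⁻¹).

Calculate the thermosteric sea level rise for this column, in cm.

Layer 1: 230 × 3.5×10⁻⁴ × 0.77 = 0.061985 m
Layer 2: 0.42 × 2.7×10⁻⁴ × 780 = 0.088452 m
1010–2110 m: 1100 × 0.29 × 1.7×10⁻⁴ = 0.05423 m
Δh = 0.061985 + 0.088452 + 0.05423 = 0.204667 m

Δh ≈ 20 cm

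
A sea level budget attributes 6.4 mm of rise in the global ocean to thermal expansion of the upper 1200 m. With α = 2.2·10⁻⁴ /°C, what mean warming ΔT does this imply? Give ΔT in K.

0.0242 K

ΔT = Δh/(αH) = 0.0064 / (2.2×10⁻⁴ × 1200) ≈ 0.02424 K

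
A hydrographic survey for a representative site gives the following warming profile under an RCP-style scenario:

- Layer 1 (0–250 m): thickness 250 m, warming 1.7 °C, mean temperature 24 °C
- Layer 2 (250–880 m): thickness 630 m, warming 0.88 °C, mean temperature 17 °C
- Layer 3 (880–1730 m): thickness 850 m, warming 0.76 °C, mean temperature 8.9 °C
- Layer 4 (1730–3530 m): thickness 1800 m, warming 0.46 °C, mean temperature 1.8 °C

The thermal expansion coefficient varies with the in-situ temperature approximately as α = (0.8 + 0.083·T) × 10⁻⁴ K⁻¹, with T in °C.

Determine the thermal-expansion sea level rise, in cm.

Layer 1: α = (0.8 + 0.083×24)×10⁻⁴ = 2.792×10⁻⁴ K⁻¹
Layer 2: α = (0.8 + 0.083×17)×10⁻⁴ = 2.211×10⁻⁴ K⁻¹
Layer 3: α = (0.8 + 0.083×8.9)×10⁻⁴ = 1.5387×10⁻⁴ K⁻¹
Layer 4: α = (0.8 + 0.083×1.8)×10⁻⁴ = 0.9494×10⁻⁴ K⁻¹
0–250 m: 250 × 1.7 × 2.792×10⁻⁴ = 0.11866 m
Layer 2: 630 × 2.211×10⁻⁴ × 0.88 = 0.12257784 m
880–1730 m: 1.5387×10⁻⁴ × 0.76 × 850 = 0.09940002 m
Layer 4: 0.46 × 0.9494×10⁻⁴ × 1800 = 0.07861032 m
Δh = 0.11866 + 0.12257784 + 0.09940002 + 0.07861032 = 0.41924818 m ≈ 42 cm

Δh ≈ 42 cm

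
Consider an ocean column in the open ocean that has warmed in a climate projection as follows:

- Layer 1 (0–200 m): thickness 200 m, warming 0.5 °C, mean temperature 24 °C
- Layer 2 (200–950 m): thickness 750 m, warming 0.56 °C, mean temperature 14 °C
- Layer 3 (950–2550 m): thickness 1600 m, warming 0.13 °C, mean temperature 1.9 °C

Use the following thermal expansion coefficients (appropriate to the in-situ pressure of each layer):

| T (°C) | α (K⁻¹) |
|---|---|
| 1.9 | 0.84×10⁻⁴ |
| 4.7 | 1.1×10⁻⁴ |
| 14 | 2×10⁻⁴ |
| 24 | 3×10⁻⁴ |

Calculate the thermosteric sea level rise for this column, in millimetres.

Δh = 130 mm

Layer 1 at 24 °C → α = 3×10⁻⁴ K⁻¹
Layer 2 at 14 °C → α = 2×10⁻⁴ K⁻¹
Layer 3 at 1.9 °C → α = 0.84×10⁻⁴ K⁻¹
0–200 m: 0.5 × 3×10⁻⁴ × 200 = 0.03000 m
Layer 2: 2×10⁻⁴ × 750 × 0.56 = 0.08400 m
1600 × 0.84×10⁻⁴ × 0.13 = 0.017472 m
Δh = 0.03000 + 0.08400 + 0.017472 = 0.131472 m ≈ 130 mm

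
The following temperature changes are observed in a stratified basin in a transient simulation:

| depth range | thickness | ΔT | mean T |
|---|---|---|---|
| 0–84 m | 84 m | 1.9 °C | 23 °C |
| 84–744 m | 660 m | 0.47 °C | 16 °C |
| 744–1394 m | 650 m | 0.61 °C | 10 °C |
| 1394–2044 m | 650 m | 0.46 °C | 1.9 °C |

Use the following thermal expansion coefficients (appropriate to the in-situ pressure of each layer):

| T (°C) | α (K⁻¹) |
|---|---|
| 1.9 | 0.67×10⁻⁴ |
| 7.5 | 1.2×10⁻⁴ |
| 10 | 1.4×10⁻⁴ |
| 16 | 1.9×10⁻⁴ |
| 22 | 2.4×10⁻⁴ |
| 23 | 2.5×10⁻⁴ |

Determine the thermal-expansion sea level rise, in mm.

Layer 1 at 23 °C → α = 2.5×10⁻⁴ K⁻¹
Layer 2 at 16 °C → α = 1.9×10⁻⁴ K⁻¹
Layer 3 at 10 °C → α = 1.4×10⁻⁴ K⁻¹
Layer 4 at 1.9 °C → α = 0.67×10⁻⁴ K⁻¹
2.5×10⁻⁴ × 84 × 1.9 = 0.03990 m
84–744 m: 0.47 × 1.9×10⁻⁴ × 660 = 0.058938 m
Layer 3: 0.61 × 650 × 1.4×10⁻⁴ = 0.05551 m
Layer 4: 0.67×10⁻⁴ × 650 × 0.46 = 0.020033 m
Δh = 0.03990 + 0.058938 + 0.05551 + 0.020033 = 0.174381 m

170 mm of thermosteric rise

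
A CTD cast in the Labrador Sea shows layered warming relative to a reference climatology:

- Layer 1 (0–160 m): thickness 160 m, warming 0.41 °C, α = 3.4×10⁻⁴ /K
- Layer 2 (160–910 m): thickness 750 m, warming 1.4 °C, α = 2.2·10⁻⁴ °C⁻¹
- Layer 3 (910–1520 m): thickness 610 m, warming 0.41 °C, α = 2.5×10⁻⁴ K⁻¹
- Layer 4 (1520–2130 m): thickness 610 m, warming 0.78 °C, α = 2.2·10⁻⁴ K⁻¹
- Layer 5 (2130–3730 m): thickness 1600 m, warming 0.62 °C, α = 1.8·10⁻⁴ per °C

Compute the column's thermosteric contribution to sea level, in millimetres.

599 mm

0–160 m: 0.41 × 3.4×10⁻⁴ × 160 = 0.022304 m
1.4 × 750 × 2.2×10⁻⁴ = 0.23100 m
Layer 3: 2.5×10⁻⁴ × 610 × 0.41 = 0.062525 m
1520–2130 m: 610 × 2.2×10⁻⁴ × 0.78 = 0.104676 m
1.8×10⁻⁴ × 0.62 × 1600 = 0.17856 m
Δh = 0.022304 + 0.23100 + 0.062525 + 0.104676 + 0.17856 = 0.599065 m ≈ 599 mm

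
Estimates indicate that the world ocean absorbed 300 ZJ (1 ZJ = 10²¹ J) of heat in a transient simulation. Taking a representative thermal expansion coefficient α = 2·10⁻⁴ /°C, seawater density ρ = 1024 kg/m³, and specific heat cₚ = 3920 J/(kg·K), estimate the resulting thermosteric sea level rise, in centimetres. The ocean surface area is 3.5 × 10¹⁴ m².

about 4.27 cm

Per unit area: Q = 300×10²¹ / (3.5×10¹⁴) ≈ 8.571×10⁸ J/m²
Δh = αQ/(ρcₚ) = 2×10⁻⁴ × 8.571×10⁸ / (1024 × 3920) ≈ 0.042705 m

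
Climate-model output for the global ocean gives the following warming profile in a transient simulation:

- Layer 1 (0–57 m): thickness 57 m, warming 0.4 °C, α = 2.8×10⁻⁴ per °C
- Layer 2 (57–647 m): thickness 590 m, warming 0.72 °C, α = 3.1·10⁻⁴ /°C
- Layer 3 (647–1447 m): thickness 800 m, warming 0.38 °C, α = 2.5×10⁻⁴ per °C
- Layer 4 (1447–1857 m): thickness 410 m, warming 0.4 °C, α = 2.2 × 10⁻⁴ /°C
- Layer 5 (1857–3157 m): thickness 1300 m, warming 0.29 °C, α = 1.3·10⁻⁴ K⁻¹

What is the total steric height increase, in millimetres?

0–57 m: 2.8×10⁻⁴ × 0.4 × 57 = 0.006384 m
57–647 m: 3.1×10⁻⁴ × 0.72 × 590 = 0.131688 m
2.5×10⁻⁴ × 800 × 0.38 = 0.07600 m
1447–1857 m: 2.2×10⁻⁴ × 410 × 0.4 = 0.03608 m
1857–3157 m: 1.3×10⁻⁴ × 1300 × 0.29 = 0.04901 m
Δh = 0.006384 + 0.131688 + 0.07600 + 0.03608 + 0.04901 = 0.299162 m ≈ 299 mm

Δh = 299 mm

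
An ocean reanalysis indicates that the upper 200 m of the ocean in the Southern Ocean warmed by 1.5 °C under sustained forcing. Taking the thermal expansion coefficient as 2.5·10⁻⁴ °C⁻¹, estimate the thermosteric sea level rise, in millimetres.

Δh = 75 mm

Δh = αΔT·H = 2.5×10⁻⁴ × 1.5 × 200 = 0.07500 m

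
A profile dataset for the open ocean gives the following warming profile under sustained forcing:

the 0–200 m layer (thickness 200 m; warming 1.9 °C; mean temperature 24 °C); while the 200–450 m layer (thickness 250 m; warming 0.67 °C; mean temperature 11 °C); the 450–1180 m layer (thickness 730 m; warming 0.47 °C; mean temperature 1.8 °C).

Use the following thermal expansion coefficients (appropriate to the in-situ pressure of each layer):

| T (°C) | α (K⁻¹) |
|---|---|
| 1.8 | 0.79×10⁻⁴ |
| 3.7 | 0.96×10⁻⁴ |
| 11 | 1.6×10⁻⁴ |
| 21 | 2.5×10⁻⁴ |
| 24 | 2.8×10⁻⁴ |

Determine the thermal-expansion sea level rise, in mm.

Layer 1 at 24 °C → α = 2.8×10⁻⁴ K⁻¹
Layer 2 at 11 °C → α = 1.6×10⁻⁴ K⁻¹
Layer 3 at 1.8 °C → α = 0.79×10⁻⁴ K⁻¹
0–200 m: 200 × 2.8×10⁻⁴ × 1.9 = 0.10640 m
Layer 2: 1.6×10⁻⁴ × 0.67 × 250 = 0.02680 m
Layer 3: 0.47 × 0.79×10⁻⁴ × 730 = 0.0271049 m
Δh = 0.10640 + 0.02680 + 0.0271049 = 0.1603049 m

Δh ≈ 160 mm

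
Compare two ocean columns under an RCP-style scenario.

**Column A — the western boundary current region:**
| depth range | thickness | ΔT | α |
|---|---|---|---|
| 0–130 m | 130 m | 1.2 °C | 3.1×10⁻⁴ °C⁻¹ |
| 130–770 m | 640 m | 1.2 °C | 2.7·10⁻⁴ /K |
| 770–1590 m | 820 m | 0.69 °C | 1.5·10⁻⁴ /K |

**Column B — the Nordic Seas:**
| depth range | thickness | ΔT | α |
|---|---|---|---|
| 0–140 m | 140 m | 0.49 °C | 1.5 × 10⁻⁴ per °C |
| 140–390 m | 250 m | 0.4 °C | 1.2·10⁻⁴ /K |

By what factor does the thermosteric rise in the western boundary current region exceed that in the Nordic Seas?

≈ 15×

A 130 × 1.2 × 3.1×10⁻⁴ = 0.04836 m
A 1.2 × 2.7×10⁻⁴ × 640 = 0.20736 m
A 1.5×10⁻⁴ × 820 × 0.69 = 0.08487 m
A total: 0.34059 m
B Layer 1: 0.49 × 1.5×10⁻⁴ × 140 = 0.01029 m
B 140–390 m: 1.2×10⁻⁴ × 250 × 0.4 = 0.01200 m
B total: 0.02229 m
Ratio: 0.34059 / 0.02229 ≈ 15.28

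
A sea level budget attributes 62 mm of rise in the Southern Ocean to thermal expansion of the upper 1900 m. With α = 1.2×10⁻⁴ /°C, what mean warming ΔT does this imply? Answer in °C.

ΔT = Δh/(αH) = 0.062 / (1.2×10⁻⁴ × 1900) ≈ 0.2719 °C

0.272 °C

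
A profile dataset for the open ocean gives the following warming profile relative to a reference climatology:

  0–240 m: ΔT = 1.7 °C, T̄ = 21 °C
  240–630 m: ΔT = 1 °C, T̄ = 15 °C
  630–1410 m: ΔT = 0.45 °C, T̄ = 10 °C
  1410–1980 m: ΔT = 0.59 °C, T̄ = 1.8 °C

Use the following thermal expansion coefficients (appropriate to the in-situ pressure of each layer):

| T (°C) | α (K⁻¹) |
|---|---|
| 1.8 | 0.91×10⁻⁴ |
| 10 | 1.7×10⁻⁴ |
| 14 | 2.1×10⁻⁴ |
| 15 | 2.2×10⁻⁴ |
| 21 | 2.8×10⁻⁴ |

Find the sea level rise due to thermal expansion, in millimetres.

Layer 1 at 21 °C → α = 2.8×10⁻⁴ K⁻¹
Layer 2 at 15 °C → α = 2.2×10⁻⁴ K⁻¹
Layer 3 at 10 °C → α = 1.7×10⁻⁴ K⁻¹
Layer 4 at 1.8 °C → α = 0.91×10⁻⁴ K⁻¹
0–240 m: 2.8×10⁻⁴ × 1.7 × 240 = 0.11424 m
240–630 m: 2.2×10⁻⁴ × 390 × 1 = 0.08580 m
0.45 × 780 × 1.7×10⁻⁴ = 0.05967 m
Layer 4: 570 × 0.91×10⁻⁴ × 0.59 = 0.0306033 m
Δh = 0.11424 + 0.08580 + 0.05967 + 0.0306033 = 0.2903133 m

Δh ≈ 290 mm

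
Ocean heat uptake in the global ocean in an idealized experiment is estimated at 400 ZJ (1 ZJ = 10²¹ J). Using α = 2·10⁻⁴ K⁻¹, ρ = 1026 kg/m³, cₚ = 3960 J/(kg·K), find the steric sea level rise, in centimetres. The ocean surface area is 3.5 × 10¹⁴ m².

5.63 cm of thermosteric rise

Per unit area: Q = 400×10²¹ / (3.5×10¹⁴) ≈ 1.143×10⁹ J/m²
Δh = αQ/(ρcₚ) = 2×10⁻⁴ × 1.143×10⁹ / (1026 × 3960) ≈ 0.056264 m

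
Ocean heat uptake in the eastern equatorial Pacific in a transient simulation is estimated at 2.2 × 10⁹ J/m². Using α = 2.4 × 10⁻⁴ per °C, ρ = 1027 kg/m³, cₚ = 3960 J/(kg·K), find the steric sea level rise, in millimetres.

Δh = αQ/(ρcₚ) = 2.4×10⁻⁴ × 2.2×10⁹ / (1027 × 3960) ≈ 0.12983 m

130 mm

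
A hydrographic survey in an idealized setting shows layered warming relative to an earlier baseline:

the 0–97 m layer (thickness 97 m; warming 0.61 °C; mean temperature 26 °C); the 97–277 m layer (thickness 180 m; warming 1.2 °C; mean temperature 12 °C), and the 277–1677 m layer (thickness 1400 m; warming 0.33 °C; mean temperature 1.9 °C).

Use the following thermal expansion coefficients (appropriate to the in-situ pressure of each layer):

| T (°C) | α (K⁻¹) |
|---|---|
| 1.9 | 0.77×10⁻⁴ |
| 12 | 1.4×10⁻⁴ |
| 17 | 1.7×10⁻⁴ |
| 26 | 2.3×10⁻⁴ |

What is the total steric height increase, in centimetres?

7.9 cm of thermosteric rise

Layer 1 at 26 °C → α = 2.3×10⁻⁴ K⁻¹
Layer 2 at 12 °C → α = 1.4×10⁻⁴ K⁻¹
Layer 3 at 1.9 °C → α = 0.77×10⁻⁴ K⁻¹
0–97 m: 97 × 0.61 × 2.3×10⁻⁴ = 0.0136091 m
Layer 2: 180 × 1.2 × 1.4×10⁻⁴ = 0.03024 m
0.33 × 0.77×10⁻⁴ × 1400 = 0.035574 m
Δh = 0.0136091 + 0.03024 + 0.035574 = 0.0794231 m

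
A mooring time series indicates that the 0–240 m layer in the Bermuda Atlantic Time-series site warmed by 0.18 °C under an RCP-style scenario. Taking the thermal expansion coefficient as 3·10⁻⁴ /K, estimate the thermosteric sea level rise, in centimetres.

Δh = αΔT·H = 3×10⁻⁴ × 0.18 × 240 = 0.01296 m

1.3 cm of thermosteric rise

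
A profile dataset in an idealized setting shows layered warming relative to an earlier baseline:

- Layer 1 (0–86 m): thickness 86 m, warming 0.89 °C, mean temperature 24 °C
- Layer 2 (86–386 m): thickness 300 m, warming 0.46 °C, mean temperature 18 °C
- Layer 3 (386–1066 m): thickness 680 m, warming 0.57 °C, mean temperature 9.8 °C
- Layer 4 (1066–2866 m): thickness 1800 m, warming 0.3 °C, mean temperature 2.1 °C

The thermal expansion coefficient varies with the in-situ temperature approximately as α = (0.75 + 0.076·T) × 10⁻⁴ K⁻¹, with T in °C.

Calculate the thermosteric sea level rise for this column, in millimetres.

Δh ≈ 160 mm

Layer 1: α = (0.75 + 0.076×24)×10⁻⁴ = 2.574×10⁻⁴ K⁻¹
Layer 2: α = (0.75 + 0.076×18)×10⁻⁴ = 2.118×10⁻⁴ K⁻¹
Layer 3: α = (0.75 + 0.076×9.8)×10⁻⁴ = 1.4948×10⁻⁴ K⁻¹
Layer 4: α = (0.75 + 0.076×2.1)×10⁻⁴ = 0.9096×10⁻⁴ K⁻¹
Layer 1: 86 × 2.574×10⁻⁴ × 0.89 = 0.019701396 m
2.118×10⁻⁴ × 0.46 × 300 = 0.0292284 m
386–1066 m: 0.57 × 680 × 1.4948×10⁻⁴ = 0.057938448 m
1066–2866 m: 1800 × 0.3 × 0.9096×10⁻⁴ = 0.0491184 m
Δh = 0.019701396 + 0.0292284 + 0.057938448 + 0.0491184 = 0.155986644 m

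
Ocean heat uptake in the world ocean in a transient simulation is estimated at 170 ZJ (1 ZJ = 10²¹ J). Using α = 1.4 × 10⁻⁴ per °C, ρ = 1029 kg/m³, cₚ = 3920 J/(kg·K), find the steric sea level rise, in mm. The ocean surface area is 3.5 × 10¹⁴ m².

Per unit area: Q = 170×10²¹ / (3.5×10¹⁴) ≈ 4.857×10⁸ J/m²
Δh = αQ/(ρcₚ) = 1.4×10⁻⁴ × 4.857×10⁸ / (1029 × 3920) ≈ 0.016858 m

17 mm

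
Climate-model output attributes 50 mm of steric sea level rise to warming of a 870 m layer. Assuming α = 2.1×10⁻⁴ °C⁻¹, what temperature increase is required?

ΔT ≈ 0.274 °C

ΔT = Δh/(αH) = 0.05 / (2.1×10⁻⁴ × 870) ≈ 0.2737 °C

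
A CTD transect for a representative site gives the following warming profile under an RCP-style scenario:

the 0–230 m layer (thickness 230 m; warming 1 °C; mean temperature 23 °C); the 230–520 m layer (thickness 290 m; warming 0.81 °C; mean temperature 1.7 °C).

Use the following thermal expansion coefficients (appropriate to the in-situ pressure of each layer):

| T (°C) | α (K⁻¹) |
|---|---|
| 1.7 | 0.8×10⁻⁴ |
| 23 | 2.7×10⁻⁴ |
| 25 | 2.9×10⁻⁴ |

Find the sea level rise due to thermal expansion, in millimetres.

about 81 mm

Layer 1 at 23 °C → α = 2.7×10⁻⁴ K⁻¹
Layer 2 at 1.7 °C → α = 0.8×10⁻⁴ K⁻¹
2.7×10⁻⁴ × 230 × 1 = 0.06210 m
230–520 m: 0.8×10⁻⁴ × 0.81 × 290 = 0.018792 m
Δh = 0.06210 + 0.018792 = 0.080892 m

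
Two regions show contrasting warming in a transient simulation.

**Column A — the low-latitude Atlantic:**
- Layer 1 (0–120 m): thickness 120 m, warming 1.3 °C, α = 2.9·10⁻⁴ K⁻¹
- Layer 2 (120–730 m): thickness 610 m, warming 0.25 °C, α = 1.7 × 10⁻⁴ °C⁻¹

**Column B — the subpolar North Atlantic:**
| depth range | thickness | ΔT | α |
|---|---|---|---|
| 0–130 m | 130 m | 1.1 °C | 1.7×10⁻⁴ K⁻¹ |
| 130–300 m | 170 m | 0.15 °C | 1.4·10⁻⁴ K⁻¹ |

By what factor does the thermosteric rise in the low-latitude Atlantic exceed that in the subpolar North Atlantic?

A 120 × 1.3 × 2.9×10⁻⁴ = 0.04524 m
A Layer 2: 1.7×10⁻⁴ × 0.25 × 610 = 0.025925 m
A total: 0.071165 m
B 1.7×10⁻⁴ × 1.1 × 130 = 0.02431 m
B Layer 2: 170 × 0.15 × 1.4×10⁻⁴ = 0.00357 m
B total: 0.02788 m
Ratio: 0.071165 / 0.02788 ≈ 2.553

2.55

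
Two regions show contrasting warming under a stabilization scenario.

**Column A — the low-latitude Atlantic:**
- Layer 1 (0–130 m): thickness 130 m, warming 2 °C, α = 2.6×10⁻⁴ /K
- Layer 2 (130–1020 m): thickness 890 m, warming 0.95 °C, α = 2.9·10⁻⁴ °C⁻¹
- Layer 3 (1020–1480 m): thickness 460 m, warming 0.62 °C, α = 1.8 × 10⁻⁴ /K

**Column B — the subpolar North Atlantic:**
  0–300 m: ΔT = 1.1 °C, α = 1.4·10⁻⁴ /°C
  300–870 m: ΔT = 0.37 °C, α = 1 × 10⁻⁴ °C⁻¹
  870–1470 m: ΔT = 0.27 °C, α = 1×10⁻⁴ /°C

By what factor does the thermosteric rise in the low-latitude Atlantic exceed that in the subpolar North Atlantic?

4.36

A 130 × 2 × 2.6×10⁻⁴ = 0.06760 m
A 890 × 2.9×10⁻⁴ × 0.95 = 0.245195 m
A 1020–1480 m: 460 × 0.62 × 1.8×10⁻⁴ = 0.051336 m
A total: 0.364131 m
B Layer 1: 1.4×10⁻⁴ × 1.1 × 300 = 0.04620 m
B Layer 2: 1×10⁻⁴ × 570 × 0.37 = 0.02109 m
B 0.27 × 600 × 1×10⁻⁴ = 0.01620 m
B total: 0.08349 m
Ratio: 0.364131 / 0.08349 ≈ 4.361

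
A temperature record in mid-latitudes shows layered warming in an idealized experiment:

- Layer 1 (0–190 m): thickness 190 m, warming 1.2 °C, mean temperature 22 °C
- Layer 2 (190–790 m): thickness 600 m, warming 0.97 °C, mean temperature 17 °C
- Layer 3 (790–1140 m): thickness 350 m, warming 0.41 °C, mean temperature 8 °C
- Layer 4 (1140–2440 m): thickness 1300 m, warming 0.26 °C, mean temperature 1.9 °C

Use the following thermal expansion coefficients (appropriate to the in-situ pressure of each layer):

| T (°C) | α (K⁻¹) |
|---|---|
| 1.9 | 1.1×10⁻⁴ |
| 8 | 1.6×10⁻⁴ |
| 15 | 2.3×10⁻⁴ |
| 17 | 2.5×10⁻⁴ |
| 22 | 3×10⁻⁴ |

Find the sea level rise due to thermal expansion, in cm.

Layer 1 at 22 °C → α = 3×10⁻⁴ K⁻¹
Layer 2 at 17 °C → α = 2.5×10⁻⁴ K⁻¹
Layer 3 at 8 °C → α = 1.6×10⁻⁴ K⁻¹
Layer 4 at 1.9 °C → α = 1.1×10⁻⁴ K⁻¹
0–190 m: 3×10⁻⁴ × 1.2 × 190 = 0.06840 m
2.5×10⁻⁴ × 600 × 0.97 = 0.14550 m
1.6×10⁻⁴ × 0.41 × 350 = 0.02296 m
1140–2440 m: 1300 × 0.26 × 1.1×10⁻⁴ = 0.03718 m
Δh = 0.06840 + 0.14550 + 0.02296 + 0.03718 = 0.27404 m ≈ 27.4 cm

about 27.4 cm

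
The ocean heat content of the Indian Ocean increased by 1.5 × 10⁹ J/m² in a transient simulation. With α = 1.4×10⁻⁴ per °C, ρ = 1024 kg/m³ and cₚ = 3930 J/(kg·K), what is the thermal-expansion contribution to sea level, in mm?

Δh ≈ 52.2 mm

Δh = αQ/(ρcₚ) = 1.4×10⁻⁴ × 1.5×10⁹ / (1024 × 3930) ≈ 0.052183 m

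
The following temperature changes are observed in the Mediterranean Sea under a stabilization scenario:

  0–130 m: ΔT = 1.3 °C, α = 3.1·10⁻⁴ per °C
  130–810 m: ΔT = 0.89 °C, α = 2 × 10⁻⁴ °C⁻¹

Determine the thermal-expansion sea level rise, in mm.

Δh = 173 mm

Layer 1: 3.1×10⁻⁴ × 130 × 1.3 = 0.05239 m
680 × 0.89 × 2×10⁻⁴ = 0.12104 m
Δh = 0.05239 + 0.12104 = 0.17343 m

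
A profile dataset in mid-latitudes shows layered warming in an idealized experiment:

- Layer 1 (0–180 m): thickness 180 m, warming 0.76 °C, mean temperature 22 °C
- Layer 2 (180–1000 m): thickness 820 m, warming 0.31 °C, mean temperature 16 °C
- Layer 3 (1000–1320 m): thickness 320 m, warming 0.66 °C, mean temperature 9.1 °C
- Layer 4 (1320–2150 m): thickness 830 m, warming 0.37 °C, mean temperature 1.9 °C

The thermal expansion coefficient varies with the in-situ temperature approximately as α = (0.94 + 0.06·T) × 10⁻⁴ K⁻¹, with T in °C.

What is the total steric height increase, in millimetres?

Δh ≈ 143 mm

Layer 1: α = (0.94 + 0.06×22)×10⁻⁴ = 2.26×10⁻⁴ K⁻¹
Layer 2: α = (0.94 + 0.06×16)×10⁻⁴ = 1.9×10⁻⁴ K⁻¹
Layer 3: α = (0.94 + 0.06×9.1)×10⁻⁴ = 1.486×10⁻⁴ K⁻¹
Layer 4: α = (0.94 + 0.06×1.9)×10⁻⁴ = 1.054×10⁻⁴ K⁻¹
0–180 m: 180 × 2.26×10⁻⁴ × 0.76 = 0.0309168 m
180–1000 m: 0.31 × 820 × 1.9×10⁻⁴ = 0.048298 m
1000–1320 m: 320 × 1.486×10⁻⁴ × 0.66 = 0.03138432 m
Layer 4: 1.054×10⁻⁴ × 0.37 × 830 = 0.03236834 m
Δh = 0.0309168 + 0.048298 + 0.03138432 + 0.03236834 = 0.14296746 m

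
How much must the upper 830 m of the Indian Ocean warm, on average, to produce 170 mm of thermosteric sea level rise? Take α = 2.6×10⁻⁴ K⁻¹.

ΔT = Δh/(αH) = 0.17 / (2.6×10⁻⁴ × 830) ≈ 0.7878 °C

0.79 °C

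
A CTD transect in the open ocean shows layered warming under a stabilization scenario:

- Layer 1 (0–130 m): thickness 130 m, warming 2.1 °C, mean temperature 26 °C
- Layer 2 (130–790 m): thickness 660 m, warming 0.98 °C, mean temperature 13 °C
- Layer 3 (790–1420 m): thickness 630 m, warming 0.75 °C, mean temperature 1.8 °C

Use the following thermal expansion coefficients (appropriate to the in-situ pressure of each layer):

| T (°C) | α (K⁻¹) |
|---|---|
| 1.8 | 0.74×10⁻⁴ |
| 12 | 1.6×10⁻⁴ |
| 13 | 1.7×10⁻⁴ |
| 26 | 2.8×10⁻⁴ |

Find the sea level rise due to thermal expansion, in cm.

22.1 cm of thermosteric rise

Layer 1 at 26 °C → α = 2.8×10⁻⁴ K⁻¹
Layer 2 at 13 °C → α = 1.7×10⁻⁴ K⁻¹
Layer 3 at 1.8 °C → α = 0.74×10⁻⁴ K⁻¹
2.8×10⁻⁴ × 130 × 2.1 = 0.07644 m
Layer 2: 1.7×10⁻⁴ × 660 × 0.98 = 0.109956 m
Layer 3: 630 × 0.75 × 0.74×10⁻⁴ = 0.034965 m
Δh = 0.07644 + 0.109956 + 0.034965 = 0.221361 m ≈ 22.1 cm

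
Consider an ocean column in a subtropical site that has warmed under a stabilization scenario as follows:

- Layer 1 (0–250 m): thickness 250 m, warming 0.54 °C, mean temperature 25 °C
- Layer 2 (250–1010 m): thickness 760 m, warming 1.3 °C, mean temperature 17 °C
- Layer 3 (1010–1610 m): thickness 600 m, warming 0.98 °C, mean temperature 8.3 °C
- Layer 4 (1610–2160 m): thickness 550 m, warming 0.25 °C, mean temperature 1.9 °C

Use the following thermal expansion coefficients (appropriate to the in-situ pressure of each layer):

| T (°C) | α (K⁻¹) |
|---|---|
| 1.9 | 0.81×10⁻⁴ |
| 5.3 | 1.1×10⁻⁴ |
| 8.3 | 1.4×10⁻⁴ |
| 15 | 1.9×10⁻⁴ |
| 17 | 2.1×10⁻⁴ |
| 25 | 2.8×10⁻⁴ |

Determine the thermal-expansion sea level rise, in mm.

340 mm of thermosteric rise

Layer 1 at 25 °C → α = 2.8×10⁻⁴ K⁻¹
Layer 2 at 17 °C → α = 2.1×10⁻⁴ K⁻¹
Layer 3 at 8.3 °C → α = 1.4×10⁻⁴ K⁻¹
Layer 4 at 1.9 °C → α = 0.81×10⁻⁴ K⁻¹
Layer 1: 2.8×10⁻⁴ × 0.54 × 250 = 0.03780 m
1.3 × 760 × 2.1×10⁻⁴ = 0.20748 m
1010–1610 m: 600 × 1.4×10⁻⁴ × 0.98 = 0.08232 m
Layer 4: 0.81×10⁻⁴ × 550 × 0.25 = 0.0111375 m
Δh = 0.03780 + 0.20748 + 0.08232 + 0.0111375 = 0.3387375 m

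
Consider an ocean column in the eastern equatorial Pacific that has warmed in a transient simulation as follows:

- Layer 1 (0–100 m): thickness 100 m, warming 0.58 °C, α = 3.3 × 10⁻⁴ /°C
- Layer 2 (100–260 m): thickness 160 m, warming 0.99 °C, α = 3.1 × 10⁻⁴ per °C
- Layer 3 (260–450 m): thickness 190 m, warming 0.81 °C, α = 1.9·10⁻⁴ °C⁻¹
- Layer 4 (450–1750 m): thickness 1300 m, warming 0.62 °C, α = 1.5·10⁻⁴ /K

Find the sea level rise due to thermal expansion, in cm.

3.3×10⁻⁴ × 100 × 0.58 = 0.01914 m
Layer 2: 160 × 3.1×10⁻⁴ × 0.99 = 0.049104 m
190 × 0.81 × 1.9×10⁻⁴ = 0.029241 m
450–1750 m: 1.5×10⁻⁴ × 0.62 × 1300 = 0.12090 m
Δh = 0.01914 + 0.049104 + 0.029241 + 0.12090 = 0.218385 m ≈ 21.8 cm

Δh = 21.8 cm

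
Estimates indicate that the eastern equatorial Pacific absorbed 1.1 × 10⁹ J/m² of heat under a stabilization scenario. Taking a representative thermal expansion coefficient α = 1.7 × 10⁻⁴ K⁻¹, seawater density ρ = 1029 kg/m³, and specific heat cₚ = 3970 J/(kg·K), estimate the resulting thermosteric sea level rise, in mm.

Δh = αQ/(ρcₚ) = 1.7×10⁻⁴ × 1.1×10⁹ / (1029 × 3970) ≈ 0.045776 m

Δh ≈ 46 mm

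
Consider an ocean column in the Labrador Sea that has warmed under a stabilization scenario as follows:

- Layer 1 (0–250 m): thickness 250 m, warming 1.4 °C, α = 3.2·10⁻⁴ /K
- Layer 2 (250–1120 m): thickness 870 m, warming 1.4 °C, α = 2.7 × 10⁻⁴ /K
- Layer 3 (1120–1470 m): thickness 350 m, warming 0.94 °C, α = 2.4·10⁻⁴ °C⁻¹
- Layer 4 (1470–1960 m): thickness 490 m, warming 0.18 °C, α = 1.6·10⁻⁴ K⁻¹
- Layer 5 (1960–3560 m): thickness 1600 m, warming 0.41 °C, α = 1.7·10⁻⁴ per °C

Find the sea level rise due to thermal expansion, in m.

Layer 1: 250 × 1.4 × 3.2×10⁻⁴ = 0.11200 m
250–1120 m: 1.4 × 870 × 2.7×10⁻⁴ = 0.32886 m
Layer 3: 2.4×10⁻⁴ × 350 × 0.94 = 0.07896 m
1470–1960 m: 0.18 × 1.6×10⁻⁴ × 490 = 0.014112 m
1600 × 0.41 × 1.7×10⁻⁴ = 0.11152 m
Δh = 0.11200 + 0.32886 + 0.07896 + 0.014112 + 0.11152 = 0.645452 m ≈ 0.645 m

0.645 m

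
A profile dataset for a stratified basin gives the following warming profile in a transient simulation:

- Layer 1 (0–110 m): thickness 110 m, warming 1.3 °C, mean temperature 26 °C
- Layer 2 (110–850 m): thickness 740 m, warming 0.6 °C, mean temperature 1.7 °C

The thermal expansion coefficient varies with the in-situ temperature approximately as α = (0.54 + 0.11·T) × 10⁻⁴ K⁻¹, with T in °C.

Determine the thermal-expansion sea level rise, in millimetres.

80.9 mm

Layer 1: α = (0.54 + 0.11×26)×10⁻⁴ = 3.4×10⁻⁴ K⁻¹
Layer 2: α = (0.54 + 0.11×1.7)×10⁻⁴ = 0.727×10⁻⁴ K⁻¹
3.4×10⁻⁴ × 1.3 × 110 = 0.04862 m
0.727×10⁻⁴ × 740 × 0.6 = 0.0322788 m
Δh = 0.04862 + 0.0322788 = 0.0808988 m ≈ 80.9 mm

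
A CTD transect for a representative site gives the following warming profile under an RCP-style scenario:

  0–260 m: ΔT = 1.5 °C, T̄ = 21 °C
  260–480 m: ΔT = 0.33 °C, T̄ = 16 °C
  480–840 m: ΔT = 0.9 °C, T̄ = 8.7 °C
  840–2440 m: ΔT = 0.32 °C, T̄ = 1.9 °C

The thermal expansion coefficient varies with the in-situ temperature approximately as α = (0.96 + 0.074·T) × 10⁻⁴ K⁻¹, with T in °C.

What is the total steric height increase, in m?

Layer 1: α = (0.96 + 0.074×21)×10⁻⁴ = 2.514×10⁻⁴ K⁻¹
Layer 2: α = (0.96 + 0.074×16)×10⁻⁴ = 2.144×10⁻⁴ K⁻¹
Layer 3: α = (0.96 + 0.074×8.7)×10⁻⁴ = 1.6038×10⁻⁴ K⁻¹
Layer 4: α = (0.96 + 0.074×1.9)×10⁻⁴ = 1.1006×10⁻⁴ K⁻¹
Layer 1: 1.5 × 260 × 2.514×10⁻⁴ = 0.098046 m
Layer 2: 220 × 2.144×10⁻⁴ × 0.33 = 0.01556544 m
480–840 m: 1.6038×10⁻⁴ × 0.9 × 360 = 0.05196312 m
1600 × 1.1006×10⁻⁴ × 0.32 = 0.05635072 m
Δh = 0.098046 + 0.01556544 + 0.05196312 + 0.05635072 = 0.22192528 m

Δh = 0.22 m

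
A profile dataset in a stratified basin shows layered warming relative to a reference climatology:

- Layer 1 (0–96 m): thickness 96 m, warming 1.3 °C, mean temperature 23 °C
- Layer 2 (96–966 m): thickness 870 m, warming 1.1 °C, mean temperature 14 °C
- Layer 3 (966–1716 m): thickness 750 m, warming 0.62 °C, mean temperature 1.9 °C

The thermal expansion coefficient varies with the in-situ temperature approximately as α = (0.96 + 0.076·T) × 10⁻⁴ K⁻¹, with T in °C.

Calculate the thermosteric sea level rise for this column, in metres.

0.279 m of thermosteric rise

Layer 1: α = (0.96 + 0.076×23)×10⁻⁴ = 2.708×10⁻⁴ K⁻¹
Layer 2: α = (0.96 + 0.076×14)×10⁻⁴ = 2.024×10⁻⁴ K⁻¹
Layer 3: α = (0.96 + 0.076×1.9)×10⁻⁴ = 1.1044×10⁻⁴ K⁻¹
96 × 2.708×10⁻⁴ × 1.3 = 0.03379584 m
Layer 2: 1.1 × 870 × 2.024×10⁻⁴ = 0.1936968 m
0.62 × 750 × 1.1044×10⁻⁴ = 0.0513546 m
Δh = 0.03379584 + 0.1936968 + 0.0513546 = 0.27884724 m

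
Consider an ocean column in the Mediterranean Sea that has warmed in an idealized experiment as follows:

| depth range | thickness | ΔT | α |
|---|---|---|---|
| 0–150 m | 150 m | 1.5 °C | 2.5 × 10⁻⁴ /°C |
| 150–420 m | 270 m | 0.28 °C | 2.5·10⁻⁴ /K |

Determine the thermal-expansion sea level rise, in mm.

1.5 × 150 × 2.5×10⁻⁴ = 0.05625 m
Layer 2: 0.28 × 270 × 2.5×10⁻⁴ = 0.01890 m
Δh = 0.05625 + 0.01890 = 0.07515 m ≈ 75.2 mm

about 75.2 mm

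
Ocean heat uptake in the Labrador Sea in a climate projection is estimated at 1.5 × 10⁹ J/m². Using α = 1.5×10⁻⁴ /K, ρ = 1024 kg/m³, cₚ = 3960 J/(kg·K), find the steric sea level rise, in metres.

Δh = αQ/(ρcₚ) = 1.5×10⁻⁴ × 1.5×10⁹ / (1024 × 3960) ≈ 0.055487 m

0.0555 m of thermosteric rise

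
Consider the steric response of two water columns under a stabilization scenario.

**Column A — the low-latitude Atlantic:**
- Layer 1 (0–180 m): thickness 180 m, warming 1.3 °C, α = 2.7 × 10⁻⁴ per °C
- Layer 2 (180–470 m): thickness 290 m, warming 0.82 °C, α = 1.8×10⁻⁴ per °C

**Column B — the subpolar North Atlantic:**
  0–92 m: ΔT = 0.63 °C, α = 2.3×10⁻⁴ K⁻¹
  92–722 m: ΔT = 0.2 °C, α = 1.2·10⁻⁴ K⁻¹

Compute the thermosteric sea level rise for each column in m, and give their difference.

Δh_A ≈ 0.11 m, Δh_B ≈ 0.028 m; difference ≈ 0.078 m

A 0–180 m: 1.3 × 180 × 2.7×10⁻⁴ = 0.06318 m
A 180–470 m: 290 × 0.82 × 1.8×10⁻⁴ = 0.042804 m
A total: 0.105984 m
B 92 × 2.3×10⁻⁴ × 0.63 = 0.0133308 m
B Layer 2: 630 × 1.2×10⁻⁴ × 0.2 = 0.01512 m
B total: 0.0284508 m
Difference: 0.105984 − 0.0284508 = 0.0775332 m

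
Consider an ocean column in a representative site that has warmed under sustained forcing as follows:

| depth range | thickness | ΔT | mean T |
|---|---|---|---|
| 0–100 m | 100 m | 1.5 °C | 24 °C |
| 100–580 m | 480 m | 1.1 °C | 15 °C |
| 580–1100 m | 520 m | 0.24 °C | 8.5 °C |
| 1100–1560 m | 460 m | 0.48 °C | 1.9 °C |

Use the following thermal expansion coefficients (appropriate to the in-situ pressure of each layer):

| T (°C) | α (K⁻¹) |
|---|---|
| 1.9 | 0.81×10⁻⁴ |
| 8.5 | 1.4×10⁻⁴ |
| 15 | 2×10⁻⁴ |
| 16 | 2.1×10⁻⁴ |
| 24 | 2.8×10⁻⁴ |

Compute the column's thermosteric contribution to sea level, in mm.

Layer 1 at 24 °C → α = 2.8×10⁻⁴ K⁻¹
Layer 2 at 15 °C → α = 2×10⁻⁴ K⁻¹
Layer 3 at 8.5 °C → α = 1.4×10⁻⁴ K⁻¹
Layer 4 at 1.9 °C → α = 0.81×10⁻⁴ K⁻¹
Layer 1: 100 × 1.5 × 2.8×10⁻⁴ = 0.04200 m
100–580 m: 480 × 2×10⁻⁴ × 1.1 = 0.10560 m
0.24 × 1.4×10⁻⁴ × 520 = 0.017472 m
Layer 4: 0.81×10⁻⁴ × 0.48 × 460 = 0.0178848 m
Δh = 0.04200 + 0.10560 + 0.017472 + 0.0178848 = 0.1829568 m

183 mm of thermosteric rise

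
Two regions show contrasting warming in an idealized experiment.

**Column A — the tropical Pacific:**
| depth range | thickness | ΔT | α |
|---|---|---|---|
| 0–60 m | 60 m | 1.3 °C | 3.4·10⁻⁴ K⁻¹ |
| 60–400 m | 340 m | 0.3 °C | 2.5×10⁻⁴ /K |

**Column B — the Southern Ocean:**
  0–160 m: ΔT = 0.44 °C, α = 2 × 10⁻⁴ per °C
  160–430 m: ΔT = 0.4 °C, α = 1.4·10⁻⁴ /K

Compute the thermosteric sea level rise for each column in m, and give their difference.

Δh_A ≈ 0.0520 m, Δh_B ≈ 0.0292 m; difference ≈ 0.0228 m

A 3.4×10⁻⁴ × 1.3 × 60 = 0.02652 m
A 0.3 × 340 × 2.5×10⁻⁴ = 0.02550 m
A total: 0.05202 m
B 0.44 × 2×10⁻⁴ × 160 = 0.01408 m
B 0.4 × 1.4×10⁻⁴ × 270 = 0.01512 m
B total: 0.02920 m
Difference: 0.05202 − 0.02920 = 0.02282 m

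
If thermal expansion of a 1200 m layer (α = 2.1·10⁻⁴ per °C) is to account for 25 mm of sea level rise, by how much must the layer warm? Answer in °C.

ΔT ≈ 0.0992 °C

ΔT = Δh/(αH) = 0.025 / (2.1×10⁻⁴ × 1200) ≈ 0.09921 °C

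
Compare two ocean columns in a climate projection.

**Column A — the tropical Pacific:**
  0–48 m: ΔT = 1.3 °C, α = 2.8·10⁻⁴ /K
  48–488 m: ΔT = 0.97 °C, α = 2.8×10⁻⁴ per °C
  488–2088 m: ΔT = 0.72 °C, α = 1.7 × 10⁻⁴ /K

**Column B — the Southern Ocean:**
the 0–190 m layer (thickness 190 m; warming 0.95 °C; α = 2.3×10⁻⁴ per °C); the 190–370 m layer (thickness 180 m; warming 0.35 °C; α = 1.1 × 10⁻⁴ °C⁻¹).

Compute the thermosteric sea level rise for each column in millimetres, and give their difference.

A: 333 mm; B: 48.4 mm; difference 284 mm

A Layer 1: 2.8×10⁻⁴ × 1.3 × 48 = 0.017472 m
A Layer 2: 0.97 × 2.8×10⁻⁴ × 440 = 0.119504 m
A Layer 3: 1.7×10⁻⁴ × 1600 × 0.72 = 0.19584 m
A total: 0.332816 m
B 0–190 m: 0.95 × 2.3×10⁻⁴ × 190 = 0.041515 m
B Layer 2: 180 × 1.1×10⁻⁴ × 0.35 = 0.00693 m
B total: 0.048445 m
Difference: 0.332816 − 0.048445 = 0.284371 m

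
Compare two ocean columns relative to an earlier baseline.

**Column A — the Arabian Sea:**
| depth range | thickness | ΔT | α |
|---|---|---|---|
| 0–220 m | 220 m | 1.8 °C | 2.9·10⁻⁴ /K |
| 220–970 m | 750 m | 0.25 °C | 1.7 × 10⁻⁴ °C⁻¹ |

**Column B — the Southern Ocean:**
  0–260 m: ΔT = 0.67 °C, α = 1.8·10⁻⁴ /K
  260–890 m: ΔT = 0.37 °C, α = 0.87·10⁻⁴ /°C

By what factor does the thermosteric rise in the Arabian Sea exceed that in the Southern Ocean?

A 0–220 m: 220 × 1.8 × 2.9×10⁻⁴ = 0.11484 m
A 1.7×10⁻⁴ × 0.25 × 750 = 0.031875 m
A total: 0.146715 m
B 0–260 m: 0.67 × 1.8×10⁻⁴ × 260 = 0.031356 m
B 630 × 0.87×10⁻⁴ × 0.37 = 0.0202797 m
B total: 0.0516357 m
Ratio: 0.146715 / 0.0516357 ≈ 2.841

a factor of 2.8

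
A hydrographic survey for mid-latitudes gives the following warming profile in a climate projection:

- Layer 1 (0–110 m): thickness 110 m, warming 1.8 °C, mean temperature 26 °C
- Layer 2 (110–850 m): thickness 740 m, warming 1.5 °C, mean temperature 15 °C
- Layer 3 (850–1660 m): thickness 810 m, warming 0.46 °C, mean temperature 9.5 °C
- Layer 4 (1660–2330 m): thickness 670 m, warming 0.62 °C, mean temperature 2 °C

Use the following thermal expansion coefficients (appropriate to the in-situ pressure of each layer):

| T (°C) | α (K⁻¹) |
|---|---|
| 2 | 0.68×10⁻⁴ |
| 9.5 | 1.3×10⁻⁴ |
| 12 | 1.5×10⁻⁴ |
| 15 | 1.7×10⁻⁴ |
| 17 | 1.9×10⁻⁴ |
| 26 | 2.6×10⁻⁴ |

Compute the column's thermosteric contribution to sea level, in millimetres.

317 mm

Layer 1 at 26 °C → α = 2.6×10⁻⁴ K⁻¹
Layer 2 at 15 °C → α = 1.7×10⁻⁴ K⁻¹
Layer 3 at 9.5 °C → α = 1.3×10⁻⁴ K⁻¹
Layer 4 at 2 °C → α = 0.68×10⁻⁴ K⁻¹
Layer 1: 2.6×10⁻⁴ × 110 × 1.8 = 0.05148 m
Layer 2: 1.5 × 740 × 1.7×10⁻⁴ = 0.18870 m
Layer 3: 1.3×10⁻⁴ × 0.46 × 810 = 0.048438 m
0.68×10⁻⁴ × 0.62 × 670 = 0.0282472 m
Δh = 0.05148 + 0.18870 + 0.048438 + 0.0282472 = 0.3168652 m ≈ 317 mm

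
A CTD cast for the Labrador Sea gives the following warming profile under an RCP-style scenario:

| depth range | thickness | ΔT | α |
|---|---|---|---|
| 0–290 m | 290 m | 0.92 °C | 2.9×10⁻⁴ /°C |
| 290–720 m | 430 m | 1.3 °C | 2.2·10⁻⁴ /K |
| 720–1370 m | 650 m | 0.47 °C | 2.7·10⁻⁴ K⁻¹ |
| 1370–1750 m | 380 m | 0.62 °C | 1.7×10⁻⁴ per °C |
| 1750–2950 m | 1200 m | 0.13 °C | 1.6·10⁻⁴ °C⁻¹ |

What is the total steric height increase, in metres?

Layer 1: 0.92 × 290 × 2.9×10⁻⁴ = 0.077372 m
2.2×10⁻⁴ × 1.3 × 430 = 0.12298 m
Layer 3: 0.47 × 2.7×10⁻⁴ × 650 = 0.082485 m
1370–1750 m: 380 × 1.7×10⁻⁴ × 0.62 = 0.040052 m
1750–2950 m: 1.6×10⁻⁴ × 1200 × 0.13 = 0.02496 m
Δh = 0.077372 + 0.12298 + 0.082485 + 0.040052 + 0.02496 = 0.347849 m

Δh = 0.348 m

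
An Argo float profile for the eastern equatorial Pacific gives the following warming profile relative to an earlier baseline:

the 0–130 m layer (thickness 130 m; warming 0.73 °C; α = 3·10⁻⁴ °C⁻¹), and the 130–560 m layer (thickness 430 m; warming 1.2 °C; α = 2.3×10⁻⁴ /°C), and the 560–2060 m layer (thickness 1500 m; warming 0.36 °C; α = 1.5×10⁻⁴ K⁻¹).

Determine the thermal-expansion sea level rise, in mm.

Δh = 228 mm

130 × 3×10⁻⁴ × 0.73 = 0.02847 m
Layer 2: 430 × 2.3×10⁻⁴ × 1.2 = 0.11868 m
1500 × 0.36 × 1.5×10⁻⁴ = 0.08100 m
Δh = 0.02847 + 0.11868 + 0.08100 = 0.22815 m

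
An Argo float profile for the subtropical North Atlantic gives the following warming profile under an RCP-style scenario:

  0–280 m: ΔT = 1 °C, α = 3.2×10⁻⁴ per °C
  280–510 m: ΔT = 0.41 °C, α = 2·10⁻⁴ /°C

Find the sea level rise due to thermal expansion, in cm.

10.8 cm

0–280 m: 280 × 3.2×10⁻⁴ × 1 = 0.08960 m
0.41 × 230 × 2×10⁻⁴ = 0.01886 m
Δh = 0.08960 + 0.01886 = 0.10846 m ≈ 10.8 cm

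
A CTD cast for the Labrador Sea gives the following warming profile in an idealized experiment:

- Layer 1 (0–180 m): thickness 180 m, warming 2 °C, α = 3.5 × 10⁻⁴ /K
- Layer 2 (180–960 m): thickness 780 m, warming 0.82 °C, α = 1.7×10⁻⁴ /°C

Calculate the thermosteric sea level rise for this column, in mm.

about 235 mm

2 × 3.5×10⁻⁴ × 180 = 0.12600 m
180–960 m: 0.82 × 1.7×10⁻⁴ × 780 = 0.108732 m
Δh = 0.12600 + 0.108732 = 0.234732 m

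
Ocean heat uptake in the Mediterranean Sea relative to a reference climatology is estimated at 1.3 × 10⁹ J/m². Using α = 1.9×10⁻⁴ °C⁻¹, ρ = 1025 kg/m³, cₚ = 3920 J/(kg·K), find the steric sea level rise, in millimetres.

Δh = 61.5 mm

Δh = αQ/(ρcₚ) = 1.9×10⁻⁴ × 1.3×10⁹ / (1025 × 3920) ≈ 0.061473 m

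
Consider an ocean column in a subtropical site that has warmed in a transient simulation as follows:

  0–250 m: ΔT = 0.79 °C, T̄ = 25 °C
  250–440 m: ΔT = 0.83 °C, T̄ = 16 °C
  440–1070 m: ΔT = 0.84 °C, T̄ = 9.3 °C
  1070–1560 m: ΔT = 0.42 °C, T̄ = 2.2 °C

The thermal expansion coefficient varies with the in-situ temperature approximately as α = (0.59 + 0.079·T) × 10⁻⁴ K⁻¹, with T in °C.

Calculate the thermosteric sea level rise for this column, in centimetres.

Layer 1: α = (0.59 + 0.079×25)×10⁻⁴ = 2.565×10⁻⁴ K⁻¹
Layer 2: α = (0.59 + 0.079×16)×10⁻⁴ = 1.854×10⁻⁴ K⁻¹
Layer 3: α = (0.59 + 0.079×9.3)×10⁻⁴ = 1.3247×10⁻⁴ K⁻¹
Layer 4: α = (0.59 + 0.079×2.2)×10⁻⁴ = 0.7638×10⁻⁴ K⁻¹
2.565×10⁻⁴ × 0.79 × 250 = 0.05065875 m
250–440 m: 1.854×10⁻⁴ × 0.83 × 190 = 0.02923758 m
440–1070 m: 1.3247×10⁻⁴ × 630 × 0.84 = 0.070103124 m
490 × 0.7638×10⁻⁴ × 0.42 = 0.015719004 m
Δh = 0.05065875 + 0.02923758 + 0.070103124 + 0.015719004 = 0.165718458 m ≈ 16.6 cm

16.6 cm of thermosteric rise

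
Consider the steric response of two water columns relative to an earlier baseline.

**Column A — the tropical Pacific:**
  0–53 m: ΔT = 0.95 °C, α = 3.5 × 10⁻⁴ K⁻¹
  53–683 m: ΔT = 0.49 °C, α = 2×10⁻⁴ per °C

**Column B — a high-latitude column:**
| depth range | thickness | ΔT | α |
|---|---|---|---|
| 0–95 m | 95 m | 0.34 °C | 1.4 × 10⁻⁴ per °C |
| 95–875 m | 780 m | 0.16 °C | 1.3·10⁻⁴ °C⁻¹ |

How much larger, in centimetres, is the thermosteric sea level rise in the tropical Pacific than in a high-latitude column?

A 0.95 × 53 × 3.5×10⁻⁴ = 0.0176225 m
A Layer 2: 0.49 × 630 × 2×10⁻⁴ = 0.06174 m
A total: 0.0793625 m
B 0.34 × 95 × 1.4×10⁻⁴ = 0.004522 m
B Layer 2: 780 × 1.3×10⁻⁴ × 0.16 = 0.016224 m
B total: 0.020746 m
Difference: 0.0793625 − 0.020746 = 0.0586165 m

Δh_A − Δh_B ≈ 5.86 cm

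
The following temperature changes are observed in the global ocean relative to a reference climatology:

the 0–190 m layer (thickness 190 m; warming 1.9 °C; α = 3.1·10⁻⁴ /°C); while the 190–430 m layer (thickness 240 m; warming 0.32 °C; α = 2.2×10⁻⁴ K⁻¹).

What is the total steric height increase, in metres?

about 0.129 m

Layer 1: 1.9 × 190 × 3.1×10⁻⁴ = 0.11191 m
190–430 m: 240 × 2.2×10⁻⁴ × 0.32 = 0.016896 m
Δh = 0.11191 + 0.016896 = 0.128806 m ≈ 0.129 m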